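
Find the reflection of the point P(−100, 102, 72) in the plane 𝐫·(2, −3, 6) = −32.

(-676/7, 678/7, 576/7)

With n = (2, −3, 6), the signed offset is (n·P − (-32))/|n|² = -42/49 = -6/7.
P' = P − 2t·n = (−100, 102, 72) − (-12/7)·(2, −3, 6) = (−676/7, 678/7, 576/7).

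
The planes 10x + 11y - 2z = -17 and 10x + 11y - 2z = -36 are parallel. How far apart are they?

Both planes have normal n = (10, 11, -2), |n| = 15. Any point on the first plane is at distance |(-36) − (-17)|/|n| = 19/15 from the second.

19/15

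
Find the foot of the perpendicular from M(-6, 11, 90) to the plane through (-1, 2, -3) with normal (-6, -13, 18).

The perpendicular from M has direction n = (-6, -13, 18): r = (-6, 11, 90) + t(-6, -13, 18).
Substitute into the plane: n·(M + tn) = -74 gives 1513 + 529t = -74, so t = -3.
Foot = (-6, 11, 90) + (-3)·(-6, -13, 18) = (12, 50, 36).

(12, 50, 36)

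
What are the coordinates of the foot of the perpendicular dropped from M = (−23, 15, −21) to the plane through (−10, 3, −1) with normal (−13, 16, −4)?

n = (−13, 16, −4), |n|² = 441, and n·M − 182 = 441.
t = 441/441 = 1, so the foot is M − t·n = (−23, 15, −21) − 1·(−13, 16, −4) = (−10, −1, −17).

(-10, -1, -17)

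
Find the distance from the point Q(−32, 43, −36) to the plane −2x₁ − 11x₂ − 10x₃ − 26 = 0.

n = (−2, −11, −10); n·P − 26 = -75; |n| = 15; distance = 75/15 = 5.

5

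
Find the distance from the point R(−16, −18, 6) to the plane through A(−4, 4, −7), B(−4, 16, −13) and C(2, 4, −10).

AB = (0, 12, −6) and AC = (6, 0, −3), so a normal is n = AB × AC = (−36, −36, −72).
Then n·(−16, −18, 6) − 504 = 288.
|n| = √(1296 + 1296 + 5184) = 36√6, so the distance is |288|/(36√6) = 4√6/3.

4√6/3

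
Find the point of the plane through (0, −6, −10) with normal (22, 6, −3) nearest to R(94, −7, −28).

n = (22, 6, −3), |n|² = 529, and n·R − (-6) = 2116.
t = 2116/529 = 4, so the foot is R − t·n = (94, −7, −28) − 4·(22, 6, −3) = (6, −31, −16).

(6, -31, -16)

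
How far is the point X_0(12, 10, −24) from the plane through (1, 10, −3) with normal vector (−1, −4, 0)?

11√17/17

The plane has equation n·(r − (1, 10, −3)) = 0, i.e. n·r = -41.
Then n·(12, 10, −24) − (−41) = −11.
|n| = √(1 + 16 + 0) = √17, so the distance is |-11|/√17 = 11/√17.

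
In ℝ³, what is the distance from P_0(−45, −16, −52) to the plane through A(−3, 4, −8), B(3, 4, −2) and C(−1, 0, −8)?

16/3

AB = (6, 0, 6) and AC = (2, −4, 0), so a normal is n = AB × AC = (24, 12, −24).
n = (24, 12, −24); n·P − 168 = -192; |n| = 36; distance = 192/36 = 16/3.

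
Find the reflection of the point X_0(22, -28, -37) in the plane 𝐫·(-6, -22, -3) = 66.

(34, 16, -31)

With n = (-6, -22, -3), the signed offset is (n·X_0 − 66)/|n|² = 529/529 = 1.
X_0' = X_0 − 2t·n = (22, -28, -37) − 2·(-6, -22, -3) = (34, 16, -31).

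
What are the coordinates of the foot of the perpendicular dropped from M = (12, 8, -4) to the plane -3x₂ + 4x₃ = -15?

n = (0, -3, 4), |n|² = 25, and n·M − (-15) = -25.
t = -25/25 = -1, so the foot is M − t·n = (12, 8, -4) − (-1)·(0, -3, 4) = (12, 5, 0).

(12, 5, 0)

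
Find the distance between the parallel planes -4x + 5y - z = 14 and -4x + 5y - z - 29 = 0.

5√42/14

With common normal n = (-4, 5, -1) (|n| = √42), the distance is |14 − 29|/|n| = 15/√42.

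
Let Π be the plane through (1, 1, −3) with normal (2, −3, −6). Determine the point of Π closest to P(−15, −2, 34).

n = (2, −3, −6), |n|² = 49, and n·P − 17 = -245.
t = -245/49 = -5, so the foot is P − t·n = (−15, −2, 34) − (-5)·(2, −3, −6) = (−5, −17, 4).

(-5, -17, 4)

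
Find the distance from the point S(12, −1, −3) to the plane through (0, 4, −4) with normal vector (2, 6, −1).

The plane has equation n·(r − (0, 4, −4)) = 0, i.e. n·r = 28.
d = |2·12 + 6·(-1) + (-1)·(-3) − 28| / √(4 + 36 + 1) = |-7| / √41 = 7√41/41.

7/√41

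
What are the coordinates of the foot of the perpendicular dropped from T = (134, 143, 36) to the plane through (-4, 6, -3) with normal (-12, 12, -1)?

(2242/17, 2467/17, 609/17)

The perpendicular from T has direction n = (-12, 12, -1): r = (134, 143, 36) + λ(-12, 12, -1).
Substitute into the plane: n·(T + λn) = 123 gives 72 + 289λ = 123, so λ = 3/17.
Foot = (134, 143, 36) + (3/17)·(-12, 12, -1) = (2242/17, 2467/17, 609/17).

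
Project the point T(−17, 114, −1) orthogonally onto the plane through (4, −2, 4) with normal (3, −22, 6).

(-2, 4, 29)

The perpendicular from T has direction n = (3, −22, 6): r = (−17, 114, −1) + λ(3, −22, 6).
Substitute into the plane: n·(T + λn) = 80 gives -2565 + 529λ = 80, so λ = 5.
Foot = (−17, 114, −1) + 5·(3, −22, 6) = (−2, 4, 29).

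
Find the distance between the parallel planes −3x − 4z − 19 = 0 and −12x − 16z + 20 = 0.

Divide the second equation by 4 to match normals: −3x − 4z = -5.
Both planes have normal n = (−3, 0, −4), |n| = 5. Any point on the first plane is at distance |(-5) − 19|/|n| = 24/5 from the second.

24/5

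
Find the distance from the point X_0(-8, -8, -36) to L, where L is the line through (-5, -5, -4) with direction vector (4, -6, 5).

Direction vector d = (4, -6, 5).
AP = (-3, -3, -32); AP·d = -154, |AP|² = 1042, |d|² = 77.
distance² = |AP|² − (AP·d)²/|d|² = 1042 − 23716/77 = 734, so the distance is √734.

√734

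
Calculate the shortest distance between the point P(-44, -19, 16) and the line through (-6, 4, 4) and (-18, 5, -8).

A direction vector is d = (-12, 1, -12).
AP = (-38, -23, 12), and AP × d = (264, -600, -314).
|AP × d|² = 528292 and |d|² = 289, so the distance is √(528292/289) = √1828 = 2√457.

2√457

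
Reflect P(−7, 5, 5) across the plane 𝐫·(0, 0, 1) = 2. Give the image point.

With n = (0, 0, 1), the signed offset is (n·P − 2)/|n|² = 3/1 = 3.
P' = P − 2t·n = (−7, 5, 5) − 6·(0, 0, 1) = (−7, 5, −1).

(-7, 5, -1)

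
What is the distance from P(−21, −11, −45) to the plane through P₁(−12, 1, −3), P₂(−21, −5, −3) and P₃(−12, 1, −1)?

18/√13

P₁P₂ = (−9, −6, 0) and P₁P₃ = (0, 0, 2), so a normal is n = P₁P₂ × P₁P₃ = (−12, 18, 0).
Then n·(−21, −11, −45) − 162 = −108.
|n| = √(144 + 324 + 0) = 6√13, so the distance is |-108|/(6√13) = 18√13/13.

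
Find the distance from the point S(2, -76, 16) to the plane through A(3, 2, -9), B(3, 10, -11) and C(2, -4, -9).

28√53/53

AB = (0, 8, -2) and AC = (-1, -6, 0), so a normal is n = AB × AC = (-12, 2, 8).
Then n·(2, -76, 16) - (-104) = 56.
|n| = √(144 + 4 + 64) = 2√53, so the distance is |56|/(2√53) = 28√53/53.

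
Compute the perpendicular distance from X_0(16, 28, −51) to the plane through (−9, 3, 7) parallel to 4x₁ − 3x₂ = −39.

Parallel planes share the normal n = (4, −3, 0); since (−9, 3, 7) lies on the plane, its equation is 4x₁ − 3x₂ = -45.
n = (4, −3, 0); n·P − (-45) = 25; |n| = 5; distance = 25/5 = 5.

5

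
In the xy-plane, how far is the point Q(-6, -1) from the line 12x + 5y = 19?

96/13

d = |12·(-6) + 5·(-1) − 19| / √(144 + 25) = |-96|/13 = 96/13.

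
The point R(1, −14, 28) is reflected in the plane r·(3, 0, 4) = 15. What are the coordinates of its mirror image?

(-23, -14, -4)

With n = (3, 0, 4), the signed offset is (n·R − 15)/|n|² = 100/25 = 4.
R' = R − 2t·n = (1, −14, 28) − 8·(3, 0, 4) = (−23, −14, −4).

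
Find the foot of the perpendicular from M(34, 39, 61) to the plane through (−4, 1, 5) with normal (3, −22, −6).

The perpendicular from M has direction n = (3, −22, −6): r = (34, 39, 61) + λ(3, −22, −6).
Substitute into the plane: n·(M + λn) = -64 gives -1122 + 529λ = -64, so λ = 2.
Foot = (34, 39, 61) + 2·(3, −22, −6) = (40, −5, 49).

(40, -5, 49)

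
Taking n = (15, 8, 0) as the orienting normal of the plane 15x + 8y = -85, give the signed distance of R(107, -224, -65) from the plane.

n·R − (-85) = -102.
|n| = 17, so the signed distance is -102/17 = -6.

-6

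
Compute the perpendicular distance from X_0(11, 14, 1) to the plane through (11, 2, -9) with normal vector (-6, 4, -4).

The plane has equation n·(r − (11, 2, -9)) = 0, i.e. n·r = -22.
Then n·(11, 14, 1) - (-22) = 8.
|n| = √(36 + 16 + 16) = 2√17, so the distance is |8|/(2√17) = 4/√17.

4/√17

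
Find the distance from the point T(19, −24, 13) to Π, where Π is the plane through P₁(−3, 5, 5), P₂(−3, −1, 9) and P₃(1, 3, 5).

P₁P₂ = (0, −6, 4) and P₁P₃ = (4, −2, 0), so a normal is n = P₁P₂ × P₁P₃ = (8, 16, 24).
d = |8·19 + 16·(-24) + 24·13 − 176| / √(64 + 256 + 576) = |-96| / (8√14) = 12/√14.

6√14/7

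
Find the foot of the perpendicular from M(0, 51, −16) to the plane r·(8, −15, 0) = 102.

n = (8, −15, 0), |n|² = 289, and n·M − 102 = -867.
t = -867/289 = -3, so the foot is M − t·n = (0, 51, −16) − (-3)·(8, −15, 0) = (24, 6, −16).

(24, 6, -16)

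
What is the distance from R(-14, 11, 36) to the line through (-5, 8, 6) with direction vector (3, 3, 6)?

Direction vector d = (3, 3, 6).
AP = (-9, 3, 30); AP·d = 162, |AP|² = 990, |d|² = 54.
distance² = |AP|² − (AP·d)²/|d|² = 990 − 26244/54 = 504, so the distance is 6√14.

6√14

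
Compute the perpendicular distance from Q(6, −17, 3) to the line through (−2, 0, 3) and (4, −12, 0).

√17

A direction vector is d = (6, −12, −3).
AP = (8, −17, 0), and AP × d = (51, 24, 6).
|AP × d|² = 3213 and |d|² = 189, so the distance is √(3213/189) = √17.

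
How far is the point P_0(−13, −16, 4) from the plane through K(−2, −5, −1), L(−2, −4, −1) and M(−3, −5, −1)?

KL = (0, 1, 0) and KM = (−1, 0, 0), so a normal is n = KL × KM = (0, 0, 1).
d = |1·4 − (-1)| / √(0 + 0 + 1) = |5| / 1 = 5.

5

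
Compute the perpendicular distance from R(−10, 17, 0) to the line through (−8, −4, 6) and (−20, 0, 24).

√481

A direction vector is d = (−12, 4, 18).
AP = (−2, 21, −6); AP·d = 0, |AP|² = 481, |d|² = 484.
distance² = |AP|² − (AP·d)²/|d|² = 481 − 0/484 = 481, so the distance is √481.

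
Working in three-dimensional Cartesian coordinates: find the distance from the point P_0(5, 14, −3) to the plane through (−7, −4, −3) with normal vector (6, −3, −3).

√6

The plane has equation n·(r − (−7, −4, −3)) = 0, i.e. n·r = -21.
n = (6, −3, −3); n·P − (-21) = 18; |n| = 3√6; distance = 18/(3√6) = √6.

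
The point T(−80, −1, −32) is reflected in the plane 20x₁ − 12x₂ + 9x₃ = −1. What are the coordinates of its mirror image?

(40, -73, 22)

With n = (20, −12, 9), the signed offset is (n·T − (-1))/|n|² = -1875/625 = -3.
T' = T − 2t·n = (−80, −1, −32) − (-6)·(20, −12, 9) = (40, −73, 22).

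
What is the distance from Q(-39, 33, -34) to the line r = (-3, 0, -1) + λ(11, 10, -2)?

Direction vector d = (11, 10, -2).
AP = (-36, 33, -33), and AP × d = (264, -435, -723).
|AP × d|² = 781650 and |d|² = 225, so the distance is √(781650/225) = √3474 = 3√386.

3√386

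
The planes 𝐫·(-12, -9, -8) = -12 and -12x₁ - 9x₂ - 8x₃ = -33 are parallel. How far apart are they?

With common normal n = (-12, -9, -8) (|n| = 17), the distance is |(-12) − (-33)|/|n| = 21/17.

21/17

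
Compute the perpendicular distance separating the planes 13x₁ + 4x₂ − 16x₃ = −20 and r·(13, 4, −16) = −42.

22/21

Both planes have normal n = (13, 4, −16), |n| = 21. Any point on the first plane is at distance |(-42) − (-20)|/|n| = 22/21 from the second.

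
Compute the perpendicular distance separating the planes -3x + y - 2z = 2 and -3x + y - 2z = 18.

With common normal n = (-3, 1, -2) (|n| = √14), the distance is |2 − 18|/|n| = 16/√14 = 8√14/7.

8√14/7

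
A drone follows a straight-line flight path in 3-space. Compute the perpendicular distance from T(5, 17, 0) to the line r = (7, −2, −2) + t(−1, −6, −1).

Direction vector d = (−1, −6, −1).
AP = (−2, 19, 2); AP·d = -114, |AP|² = 369, |d|² = 38.
distance² = |AP|² − (AP·d)²/|d|² = 369 − 12996/38 = 27, so the distance is 3√3.

3√3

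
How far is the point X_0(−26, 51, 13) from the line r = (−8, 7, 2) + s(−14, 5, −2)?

Direction vector d = (−14, 5, −2).
AP = (−18, 44, 11), and AP × d = (−143, −190, 526).
|AP × d|² = 333225 and |d|² = 225, so the distance is √(333225/225) = √1481.

√1481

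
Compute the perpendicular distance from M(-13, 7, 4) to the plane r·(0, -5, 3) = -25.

n = (0, -5, 3); n·P − (-25) = 2; |n| = √34; distance = 2/√34.

√34/17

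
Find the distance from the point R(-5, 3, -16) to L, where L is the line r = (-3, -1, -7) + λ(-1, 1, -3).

Direction vector d = (-1, 1, -3).
AP = (-2, 4, -9); AP·d = 33, |AP|² = 101, |d|² = 11.
distance² = |AP|² − (AP·d)²/|d|² = 101 − 1089/11 = 2, so the distance is √2.

√2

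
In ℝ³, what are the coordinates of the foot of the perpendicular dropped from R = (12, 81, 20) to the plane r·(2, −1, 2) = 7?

(52/3, 235/3, 76/3)

The perpendicular from R has direction n = (2, −1, 2): r = (12, 81, 20) + λ(2, −1, 2).
Substitute into the plane: n·(R + λn) = 7 gives -17 + 9λ = 7, so λ = 8/3.
Foot = (12, 81, 20) + (8/3)·(2, −1, 2) = (52/3, 235/3, 76/3).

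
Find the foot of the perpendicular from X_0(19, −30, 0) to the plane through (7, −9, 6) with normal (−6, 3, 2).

n = (−6, 3, 2), |n|² = 49, and n·X_0 − (-57) = -147.
t = -147/49 = -3, so the foot is X_0 − t·n = (19, −30, 0) − (-3)·(−6, 3, 2) = (1, −21, 6).

(1, -21, 6)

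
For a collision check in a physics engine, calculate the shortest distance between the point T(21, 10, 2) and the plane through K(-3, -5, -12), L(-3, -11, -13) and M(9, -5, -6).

KL = (0, -6, -1) and KM = (12, 0, 6), so a normal is n = KL × KM = (-36, -12, 72).
n = (-36, -12, 72); n·P − (-696) = -36; |n| = 12√46; distance = 36/(12√46) = 3/√46.

3√46/46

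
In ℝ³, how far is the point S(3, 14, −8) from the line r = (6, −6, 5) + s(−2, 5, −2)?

5√2

Direction vector d = (−2, 5, −2).
AP = (−3, 20, −13), and AP × d = (25, 20, 25).
|AP × d|² = 1650 and |d|² = 33, so the distance is √(1650/33) = √50 = 5√2.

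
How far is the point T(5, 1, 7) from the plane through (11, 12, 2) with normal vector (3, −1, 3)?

The plane has equation n·(r − (11, 12, 2)) = 0, i.e. n·r = 27.
Then n·(5, 1, 7) − 27 = 8.
|n| = √(9 + 1 + 9) = √19, so the distance is |8|/√19 = 8/√19.

8/√19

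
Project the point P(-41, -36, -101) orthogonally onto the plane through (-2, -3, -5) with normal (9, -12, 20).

(-14, -72, -41)

The perpendicular from P has direction n = (9, -12, 20): r = (-41, -36, -101) + λ(9, -12, 20).
Substitute into the plane: n·(P + λn) = -82 gives -1957 + 625λ = -82, so λ = 3.
Foot = (-41, -36, -101) + 3·(9, -12, 20) = (-14, -72, -41).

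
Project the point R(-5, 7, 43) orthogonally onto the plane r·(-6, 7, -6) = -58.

The perpendicular from R has direction n = (-6, 7, -6): r = (-5, 7, 43) + μ(-6, 7, -6).
Substitute into the plane: n·(R + μn) = -58 gives -179 + 121μ = -58, so μ = 1.
Foot = (-5, 7, 43) + 1·(-6, 7, -6) = (-11, 14, 37).

(-11, 14, 37)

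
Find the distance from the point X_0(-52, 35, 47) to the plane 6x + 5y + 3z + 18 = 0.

Normal vector n = (6, 5, 3), and n·(-52, 35, 47) - (-18) = 22.
|n| = √(36 + 25 + 9) = √70, so the distance is |22|/√70 = 22/√70.

22/√70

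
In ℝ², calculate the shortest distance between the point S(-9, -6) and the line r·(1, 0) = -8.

The normal to the line is n = (1, 0) with |n| = 1.
|n·S − (-8)| = |-9 − (-8)| = 1, so the distance is 1/1 = 1.

1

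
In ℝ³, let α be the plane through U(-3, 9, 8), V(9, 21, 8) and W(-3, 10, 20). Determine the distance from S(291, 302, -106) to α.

UV = (12, 12, 0) and UW = (0, 1, 12), so a normal is n = UV × UW = (144, -144, 12).
Then n·(291, 302, -106) - (-1632) = -1224.
|n| = √(20736 + 20736 + 144) = 204, so the distance is |-1224|/204 = 6.

6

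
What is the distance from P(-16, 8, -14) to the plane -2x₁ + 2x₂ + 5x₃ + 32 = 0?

d = |(-2)·(-16) + 2·8 + 5·(-14) − (-32)| / √(4 + 4 + 25) = |10| / √33 = 10√33/33.

10√33/33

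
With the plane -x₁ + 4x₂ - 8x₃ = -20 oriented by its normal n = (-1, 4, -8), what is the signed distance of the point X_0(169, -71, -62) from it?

n·X_0 − (-20) = 63.
|n| = 9, so the signed distance is 63/9 = 7.

7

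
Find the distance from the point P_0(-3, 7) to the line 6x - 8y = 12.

43/5

d = |6·(-3) + (-8)·7 − 12| / √(36 + 64) = |-86|/10 = 43/5.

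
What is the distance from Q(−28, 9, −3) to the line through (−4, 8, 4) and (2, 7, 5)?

3√2

A direction vector is d = (6, −1, 1).
AP = (−24, 1, −7); AP·d = -152, |AP|² = 626, |d|² = 38.
distance² = |AP|² − (AP·d)²/|d|² = 626 − 23104/38 = 18, so the distance is 3√2.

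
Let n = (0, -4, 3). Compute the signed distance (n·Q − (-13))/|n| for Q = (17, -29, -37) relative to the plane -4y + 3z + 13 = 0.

n·Q − (-13) = 18.
|n| = 5, so the signed distance is 18/5.

18/5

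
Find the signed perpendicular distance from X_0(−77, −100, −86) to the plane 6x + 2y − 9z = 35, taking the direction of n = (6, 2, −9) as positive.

n·X_0 − 35 = 77.
|n| = 11, so the signed distance is 77/11 = 7.

7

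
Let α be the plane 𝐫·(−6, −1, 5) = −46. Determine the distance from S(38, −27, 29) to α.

10/√62

Normal vector n = (−6, −1, 5), and n·(38, −27, 29) − (−46) = −10.
|n| = √(36 + 1 + 25) = √62, so the distance is |-10|/√62 = 5√62/31.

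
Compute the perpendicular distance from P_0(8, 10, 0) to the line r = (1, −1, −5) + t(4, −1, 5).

3√17

Direction vector d = (4, −1, 5).
AP = (7, 11, 5); AP·d = 42, |AP|² = 195, |d|² = 42.
distance² = |AP|² − (AP·d)²/|d|² = 195 − 1764/42 = 153, so the distance is 3√17.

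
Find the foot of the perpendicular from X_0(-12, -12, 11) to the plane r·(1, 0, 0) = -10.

(-10, -12, 11)

n = (1, 0, 0), |n|² = 1, and n·X_0 − (-10) = -2.
t = -2/1 = -2, so the foot is X_0 − t·n = (-12, -12, 11) − (-2)·(1, 0, 0) = (-10, -12, 11).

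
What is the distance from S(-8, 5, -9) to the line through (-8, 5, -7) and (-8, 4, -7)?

2

A direction vector is d = (0, -1, 0).
AP = (0, 0, -2); AP·d = 0, |AP|² = 4, |d|² = 1.
distance² = |AP|² − (AP·d)²/|d|² = 4 − 0/1 = 4, so the distance is 2.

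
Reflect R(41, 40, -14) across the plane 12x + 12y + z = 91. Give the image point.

n = (12, 12, 1), |n|² = 289, n·R − 91 = 867, so t = 867/289 = 3.
Foot F = R − 3·n = (5, 4, -17); the reflection is 2F − R = (-31, -32, -20).

(-31, -32, -20)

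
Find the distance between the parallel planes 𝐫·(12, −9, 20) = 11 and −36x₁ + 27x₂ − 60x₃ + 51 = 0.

Divide the second equation by -3 to match normals: 12x₁ − 9x₂ + 20x₃ = 17.
With common normal n = (12, −9, 20) (|n| = 25), the distance is |11 − 17|/|n| = 6/25.

6/25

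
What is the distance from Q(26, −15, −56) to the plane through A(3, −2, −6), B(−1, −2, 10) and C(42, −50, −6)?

AB = (−4, 0, 16) and AC = (39, −48, 0), so a normal is n = AB × AC = (768, 624, 192).
Then n·(26, −15, −56) − (−96) = −48.
|n| = √(589824 + 389376 + 36864) = 1008, so the distance is |-48|/1008 = 1/21.

1/21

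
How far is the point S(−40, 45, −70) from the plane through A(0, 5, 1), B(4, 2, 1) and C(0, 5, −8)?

AB = (4, −3, 0) and AC = (0, 0, −9), so a normal is n = AB × AC = (27, 36, 0).
Then n·(−40, 45, −70) − 180 = 360.
|n| = √(729 + 1296 + 0) = 45, so the distance is |360|/45 = 8.

8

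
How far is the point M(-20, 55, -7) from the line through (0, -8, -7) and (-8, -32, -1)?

A direction vector is d = (-8, -24, 6).
AP = (-20, 63, 0); AP·d = -1352, |AP|² = 4369, |d|² = 676.
distance² = |AP|² − (AP·d)²/|d|² = 4369 − 1827904/676 = 1665, so the distance is 3√185.

3√185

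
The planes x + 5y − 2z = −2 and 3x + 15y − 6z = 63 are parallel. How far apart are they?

Divide the second equation by 3 to match normals: x + 5y − 2z = 21.
Both planes have normal n = (1, 5, −2), |n| = √30. Any point on the first plane is at distance |21 − (-2)|/|n| = 23/√30 from the second.

23√30/30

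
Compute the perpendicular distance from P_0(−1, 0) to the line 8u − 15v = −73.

65/17

d = |8·(-1) + (-15)·0 − (-73)| / √(64 + 225) = |65|/17 = 65/17.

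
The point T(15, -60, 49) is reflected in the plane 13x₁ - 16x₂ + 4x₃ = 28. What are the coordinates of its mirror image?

With n = (13, -16, 4), the signed offset is (n·T − 28)/|n|² = 1323/441 = 3.
T' = T − 2t·n = (15, -60, 49) − 6·(13, -16, 4) = (-63, 36, 25).

(-63, 36, 25)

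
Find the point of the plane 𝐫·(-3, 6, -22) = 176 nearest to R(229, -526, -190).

n = (-3, 6, -22), |n|² = 529, and n·R − 176 = 161.
t = 161/529 = 7/23, so the foot is R − t·n = (229, -526, -190) − (7/23)·(-3, 6, -22) = (5288/23, -12140/23, -4216/23).

(5288/23, -12140/23, -4216/23)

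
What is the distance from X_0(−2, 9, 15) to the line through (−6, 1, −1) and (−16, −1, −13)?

2√22

A direction vector is d = (−10, −2, −12).
AP = (4, 8, 16), and AP × d = (−64, −112, 72).
|AP × d|² = 21824 and |d|² = 248, so the distance is √(21824/248) = √88 = 2√22.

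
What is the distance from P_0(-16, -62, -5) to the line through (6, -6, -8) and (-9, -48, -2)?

A direction vector is d = (-15, -42, 6).
AP = (-22, -56, 3), and AP × d = (-210, 87, 84).
|AP × d|² = 58725 and |d|² = 2025, so the distance is √(58725/2025) = √29.

√29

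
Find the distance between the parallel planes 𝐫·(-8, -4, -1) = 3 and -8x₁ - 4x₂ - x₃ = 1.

With common normal n = (-8, -4, -1) (|n| = 9), the distance is |3 − 1|/|n| = 2/9.

2/9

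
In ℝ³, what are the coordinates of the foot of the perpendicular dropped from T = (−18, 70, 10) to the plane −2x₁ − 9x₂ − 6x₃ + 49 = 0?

(-28, 25, -20)

The perpendicular from T has direction n = (−2, −9, −6): r = (−18, 70, 10) + t(−2, −9, −6).
Substitute into the plane: n·(T + tn) = -49 gives -654 + 121t = -49, so t = 5.
Foot = (−18, 70, 10) + 5·(−2, −9, −6) = (−28, 25, −20).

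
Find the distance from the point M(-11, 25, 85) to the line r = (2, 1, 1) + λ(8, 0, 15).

3√353

Direction vector d = (8, 0, 15).
AP = (-13, 24, 84), and AP × d = (360, 867, -192).
|AP × d|² = 918153 and |d|² = 289, so the distance is √(918153/289) = √3177 = 3√353.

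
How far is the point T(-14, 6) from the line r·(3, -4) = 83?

149/5

The normal to the line is n = (3, -4) with |n| = 5.
|n·T − 83| = |-66 − 83| = 149, so the distance is 149/5.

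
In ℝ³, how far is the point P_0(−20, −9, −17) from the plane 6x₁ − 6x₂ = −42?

2√2

d = |6·(-20) + (-6)·(-9) − (-42)| / √(36 + 36 + 0) = |-24| / (6√2) = 2√2.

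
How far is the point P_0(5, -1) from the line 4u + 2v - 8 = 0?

√5

The normal to the line is n = (4, 2) with |n| = 2√5.
|n·P_0 − 8| = |18 − 8| = 10, so the distance is 10/(2√5) = √5.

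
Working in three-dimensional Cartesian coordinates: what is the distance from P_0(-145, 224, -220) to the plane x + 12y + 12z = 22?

7

Normal vector n = (1, 12, 12), and n·(-145, 224, -220) - 22 = -119.
|n| = √(1 + 144 + 144) = 17, so the distance is |-119|/17 = 7.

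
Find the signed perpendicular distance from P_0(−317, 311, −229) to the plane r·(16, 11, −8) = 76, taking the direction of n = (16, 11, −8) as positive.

5

n·P_0 − 76 = 105.
|n| = 21, so the signed distance is 105/21 = 5.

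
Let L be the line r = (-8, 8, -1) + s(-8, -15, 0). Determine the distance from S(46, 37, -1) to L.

Direction vector d = (-8, -15, 0).
AP = (54, 29, 0); AP·d = -867, |AP|² = 3757, |d|² = 289.
distance² = |AP|² − (AP·d)²/|d|² = 3757 − 751689/289 = 1156, so the distance is 34.

34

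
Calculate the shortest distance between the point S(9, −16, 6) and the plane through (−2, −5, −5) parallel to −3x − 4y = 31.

11/5

Parallel planes share the normal n = (−3, −4, 0); since (−2, −5, −5) lies on the plane, its equation is −3x − 4y = 26.
n = (−3, −4, 0); n·P − 26 = 11; |n| = 5; distance = 11/5.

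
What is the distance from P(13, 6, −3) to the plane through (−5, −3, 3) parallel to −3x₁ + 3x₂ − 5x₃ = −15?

3/√43

Parallel planes share the normal n = (−3, 3, −5); since (−5, −3, 3) lies on the plane, its equation is −3x₁ + 3x₂ − 5x₃ = -9.
Then n·(13, 6, −3) − (−9) = 3.
|n| = √(9 + 9 + 25) = √43, so the distance is |3|/√43 = 3/√43.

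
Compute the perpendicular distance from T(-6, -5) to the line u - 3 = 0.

9

d = |1·(-6) + 0·(-5) − 3| / √(1 + 0) = |-9|/1 = 9.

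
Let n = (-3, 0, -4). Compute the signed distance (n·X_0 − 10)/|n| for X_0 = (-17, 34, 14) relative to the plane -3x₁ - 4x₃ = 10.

n·X_0 − 10 = -15.
|n| = 5, so the signed distance is -15/5 = -3.

-3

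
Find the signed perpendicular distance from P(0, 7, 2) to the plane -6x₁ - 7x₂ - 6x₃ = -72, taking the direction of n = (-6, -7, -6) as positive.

n·P − (-72) = 11.
|n| = 11, so the signed distance is 11/11 = 1.

1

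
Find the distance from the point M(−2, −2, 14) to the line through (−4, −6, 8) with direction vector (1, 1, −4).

Direction vector d = (1, 1, −4).
AP = (2, 4, 6), and AP × d = (−22, 14, −2).
|AP × d|² = 684 and |d|² = 18, so the distance is √(684/18) = √38.

√38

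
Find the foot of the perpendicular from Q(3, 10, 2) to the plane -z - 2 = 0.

The perpendicular from Q has direction n = (0, 0, -1): r = (3, 10, 2) + t(0, 0, -1).
Substitute into the plane: n·(Q + tn) = 2 gives -2 + 1t = 2, so t = 4.
Foot = (3, 10, 2) + 4·(0, 0, -1) = (3, 10, -2).

(3, 10, -2)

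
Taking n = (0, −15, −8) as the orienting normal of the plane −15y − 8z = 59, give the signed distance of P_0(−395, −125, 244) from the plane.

-8

n·P_0 − 59 = -136.
|n| = 17, so the signed distance is -136/17 = -8.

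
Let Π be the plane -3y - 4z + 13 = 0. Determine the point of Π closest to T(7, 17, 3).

(7, 11, -5)

The perpendicular from T has direction n = (0, -3, -4): r = (7, 17, 3) + λ(0, -3, -4).
Substitute into the plane: n·(T + λn) = -13 gives -63 + 25λ = -13, so λ = 2.
Foot = (7, 17, 3) + 2·(0, -3, -4) = (7, 11, -5).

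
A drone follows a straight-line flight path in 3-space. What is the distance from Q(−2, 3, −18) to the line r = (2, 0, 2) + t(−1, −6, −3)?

√379

Direction vector d = (−1, −6, −3).
AP = (−4, 3, −20), and AP × d = (−129, 8, 27).
|AP × d|² = 17434 and |d|² = 46, so the distance is √(17434/46) = √379.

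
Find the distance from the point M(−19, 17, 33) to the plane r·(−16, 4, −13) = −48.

Normal vector n = (−16, 4, −13), and n·(−19, 17, 33) − (−48) = −9.
|n| = √(256 + 16 + 169) = 21, so the distance is |-9|/21 = 3/7.

3/7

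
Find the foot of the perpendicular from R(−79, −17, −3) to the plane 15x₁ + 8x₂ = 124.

(-4, 23, -3)

The perpendicular from R has direction n = (15, 8, 0): r = (−79, −17, −3) + μ(15, 8, 0).
Substitute into the plane: n·(R + μn) = 124 gives -1321 + 289μ = 124, so μ = 5.
Foot = (−79, −17, −3) + 5·(15, 8, 0) = (−4, 23, −3).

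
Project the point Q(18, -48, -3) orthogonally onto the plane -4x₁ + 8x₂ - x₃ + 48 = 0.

The perpendicular from Q has direction n = (-4, 8, -1): r = (18, -48, -3) + λ(-4, 8, -1).
Substitute into the plane: n·(Q + λn) = -48 gives -453 + 81λ = -48, so λ = 5.
Foot = (18, -48, -3) + 5·(-4, 8, -1) = (-2, -8, -8).

(-2, -8, -8)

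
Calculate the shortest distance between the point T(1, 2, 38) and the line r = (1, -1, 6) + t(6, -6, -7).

3√61

Direction vector d = (6, -6, -7).
AP = (0, 3, 32), and AP × d = (171, 192, -18).
|AP × d|² = 66429 and |d|² = 121, so the distance is √(66429/121) = √549 = 3√61.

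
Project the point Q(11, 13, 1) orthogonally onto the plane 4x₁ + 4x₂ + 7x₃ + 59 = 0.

(3, 5, -13)

The perpendicular from Q has direction n = (4, 4, 7): r = (11, 13, 1) + λ(4, 4, 7).
Substitute into the plane: n·(Q + λn) = -59 gives 103 + 81λ = -59, so λ = -2.
Foot = (11, 13, 1) + (-2)·(4, 4, 7) = (3, 5, -13).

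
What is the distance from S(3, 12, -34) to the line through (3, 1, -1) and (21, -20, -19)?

A direction vector is d = (18, -21, -18).
AP = (0, 11, -33), and AP × d = (-891, -594, -198).
|AP × d|² = 1185921 and |d|² = 1089, so the distance is √(1185921/1089) = √1089 = 33.

33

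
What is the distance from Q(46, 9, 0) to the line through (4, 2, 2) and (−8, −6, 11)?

√661

A direction vector is d = (−12, −8, 9).
AP = (42, 7, −2), and AP × d = (47, −354, −252).
|AP × d|² = 191029 and |d|² = 289, so the distance is √(191029/289) = √661.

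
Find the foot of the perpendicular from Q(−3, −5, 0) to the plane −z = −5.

n = (0, 0, −1), |n|² = 1, and n·Q − (-5) = 5.
t = 5/1 = 5, so the foot is Q − t·n = (−3, −5, 0) − 5·(0, 0, −1) = (−3, −5, 5).

(-3, -5, 5)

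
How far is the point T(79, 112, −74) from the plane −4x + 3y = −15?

7

n = (−4, 3, 0); n·P − (-15) = 35; |n| = 5; distance = 35/5 = 7.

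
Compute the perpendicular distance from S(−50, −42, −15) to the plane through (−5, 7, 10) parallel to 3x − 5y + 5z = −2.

15/√59

Parallel planes share the normal n = (3, −5, 5); since (−5, 7, 10) lies on the plane, its equation is 3x − 5y + 5z = 0.
Then n·(−50, −42, −15) − 0 = −15.
|n| = √(9 + 25 + 25) = √59, so the distance is |-15|/√59 = 15√59/59.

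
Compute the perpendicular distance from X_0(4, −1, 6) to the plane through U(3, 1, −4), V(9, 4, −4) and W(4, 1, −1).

UV = (6, 3, 0) and UW = (1, 0, 3), so a normal is n = UV × UW = (9, −18, −3).
Then n·(4, −1, 6) − 21 = 15.
|n| = √(81 + 324 + 9) = 3√46, so the distance is |15|/(3√46) = 5/√46.

5√46/46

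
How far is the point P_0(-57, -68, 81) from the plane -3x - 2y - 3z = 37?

27/√22

Normal vector n = (-3, -2, -3), and n·(-57, -68, 81) - 37 = 27.
|n| = √(9 + 4 + 9) = √22, so the distance is |27|/√22 = 27/√22.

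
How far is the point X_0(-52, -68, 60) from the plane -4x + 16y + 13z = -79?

1

Normal vector n = (-4, 16, 13), and n·(-52, -68, 60) - (-79) = -21.
|n| = √(16 + 256 + 169) = 21, so the distance is |-21|/21 = 1.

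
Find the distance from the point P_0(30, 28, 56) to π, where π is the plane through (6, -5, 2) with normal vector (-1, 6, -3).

12/√46

The plane has equation n·(r − (6, -5, 2)) = 0, i.e. n·r = -42.
n = (-1, 6, -3); n·P − (-42) = 12; |n| = √46; distance = 12/√46.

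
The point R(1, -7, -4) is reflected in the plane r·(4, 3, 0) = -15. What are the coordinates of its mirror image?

(41/25, -163/25, -4)

n = (4, 3, 0), |n|² = 25, n·R − (-15) = -2, so t = -2/25.
Foot F = R − (-2/25)·n = (33/25, -169/25, -4); the reflection is 2F − R = (41/25, -163/25, -4).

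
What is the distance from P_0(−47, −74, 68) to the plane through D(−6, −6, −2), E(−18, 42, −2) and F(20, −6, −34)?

DE = (−12, 48, 0) and DF = (26, 0, −32), so a normal is n = DE × DF = (−1536, −384, −1248).
Then n·(−47, −74, 68) − 14016 = 1728.
|n| = √(2359296 + 147456 + 1557504) = 2016, so the distance is |1728|/2016 = 6/7.

6/7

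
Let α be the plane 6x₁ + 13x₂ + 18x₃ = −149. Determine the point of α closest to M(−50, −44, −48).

n = (6, 13, 18), |n|² = 529, and n·M − (-149) = -1587.
t = -1587/529 = -3, so the foot is M − t·n = (−50, −44, −48) − (-3)·(6, 13, 18) = (−32, −5, 6).

(-32, -5, 6)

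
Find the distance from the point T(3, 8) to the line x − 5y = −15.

d = |1·3 + (-5)·8 − (-15)| / √(1 + 25) = |-22|/√26 = 11√26/13.

11√26/13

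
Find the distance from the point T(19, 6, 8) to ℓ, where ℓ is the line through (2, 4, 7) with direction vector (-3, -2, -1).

√70

Direction vector d = (-3, -2, -1).
AP = (17, 2, 1), and AP × d = (0, 14, -28).
|AP × d|² = 980 and |d|² = 14, so the distance is √(980/14) = √70.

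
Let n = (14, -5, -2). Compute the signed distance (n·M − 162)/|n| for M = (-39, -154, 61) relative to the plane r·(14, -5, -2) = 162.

n·M − 162 = -60.
|n| = 15, so the signed distance is -60/15 = -4.

-4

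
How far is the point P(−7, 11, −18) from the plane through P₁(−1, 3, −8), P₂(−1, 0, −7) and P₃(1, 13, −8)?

P₁P₂ = (0, −3, 1) and P₁P₃ = (2, 10, 0), so a normal is n = P₁P₂ × P₁P₃ = (−10, 2, 6).
n = (−10, 2, 6); n·P − (-32) = 16; |n| = 2√35; distance = 16/(2√35) = 8/√35.

8/√35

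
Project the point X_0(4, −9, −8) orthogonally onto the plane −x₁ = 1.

n = (−1, 0, 0), |n|² = 1, and n·X_0 − 1 = -5.
t = -5/1 = -5, so the foot is X_0 − t·n = (4, −9, −8) − (-5)·(−1, 0, 0) = (−1, −9, −8).

(-1, -9, -8)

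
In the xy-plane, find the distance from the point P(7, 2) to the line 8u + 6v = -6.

d = |8·7 + 6·2 − (-6)| / √(64 + 36) = |74|/10 = 37/5.

37/5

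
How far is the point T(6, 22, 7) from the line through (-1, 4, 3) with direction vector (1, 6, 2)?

2√5

Direction vector d = (1, 6, 2).
AP = (7, 18, 4); AP·d = 123, |AP|² = 389, |d|² = 41.
distance² = |AP|² − (AP·d)²/|d|² = 389 − 15129/41 = 20, so the distance is 2√5.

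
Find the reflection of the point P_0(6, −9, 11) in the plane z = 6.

n = (0, 0, 1), |n|² = 1, n·P_0 − 6 = 5, so t = 5/1 = 5.
Foot F = P_0 − 5·n = (6, −9, 6); the reflection is 2F − P_0 = (6, −9, 1).

(6, -9, 1)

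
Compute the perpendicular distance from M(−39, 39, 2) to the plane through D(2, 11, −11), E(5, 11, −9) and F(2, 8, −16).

19/√38

DE = (3, 0, 2) and DF = (0, −3, −5), so a normal is n = DE × DF = (6, 15, −9).
Then n·(−39, 39, 2) − 276 = 57.
|n| = √(36 + 225 + 81) = 3√38, so the distance is |57|/(3√38) = 19/√38.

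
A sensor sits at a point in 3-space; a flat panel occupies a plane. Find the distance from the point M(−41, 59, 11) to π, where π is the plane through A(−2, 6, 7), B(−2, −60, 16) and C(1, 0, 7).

13/23

AB = (0, −66, 9) and AC = (3, −6, 0), so a normal is n = AB × AC = (54, 27, 198).
Then n·(−41, 59, 11) − 1440 = 117.
|n| = √(2916 + 729 + 39204) = 207, so the distance is |117|/207 = 13/23.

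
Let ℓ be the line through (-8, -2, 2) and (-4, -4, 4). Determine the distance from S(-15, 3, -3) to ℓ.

√3

A direction vector is d = (4, -2, 2).
AP = (-7, 5, -5); AP·d = -48, |AP|² = 99, |d|² = 24.
distance² = |AP|² − (AP·d)²/|d|² = 99 − 2304/24 = 3, so the distance is √3.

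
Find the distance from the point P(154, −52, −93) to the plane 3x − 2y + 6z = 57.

7

Normal vector n = (3, −2, 6), and n·(154, −52, −93) − 57 = −49.
|n| = √(9 + 4 + 36) = 7, so the distance is |-49|/7 = 7.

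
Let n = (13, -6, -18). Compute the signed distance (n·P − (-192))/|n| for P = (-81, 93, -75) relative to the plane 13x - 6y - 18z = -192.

n·P − (-192) = -69.
|n| = 23, so the signed distance is -69/23 = -3.

-3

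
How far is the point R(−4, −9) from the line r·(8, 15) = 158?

d = |8·(-4) + 15·(-9) − 158| / √(64 + 225) = |-325|/17 = 325/17.

325/17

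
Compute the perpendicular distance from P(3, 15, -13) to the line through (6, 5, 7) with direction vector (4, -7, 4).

Direction vector d = (4, -7, 4).
AP = (-3, 10, -20), and AP × d = (-100, -68, -19).
|AP × d|² = 14985 and |d|² = 81, so the distance is √(14985/81) = √185.

√185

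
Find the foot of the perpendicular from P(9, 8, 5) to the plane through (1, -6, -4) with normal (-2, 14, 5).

n = (-2, 14, 5), |n|² = 225, and n·P − (-106) = 225.
t = 225/225 = 1, so the foot is P − t·n = (9, 8, 5) − 1·(-2, 14, 5) = (11, -6, 0).

(11, -6, 0)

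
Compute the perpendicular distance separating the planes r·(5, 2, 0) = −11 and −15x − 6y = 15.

Divide the second equation by -3 to match normals: 5x + 2y = -5.
With common normal n = (5, 2, 0) (|n| = √29), the distance is |(-11) − (-5)|/|n| = 6/√29.

6√29/29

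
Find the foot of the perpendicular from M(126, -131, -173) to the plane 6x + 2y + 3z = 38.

(936/7, -899/7, -1184/7)

n = (6, 2, 3), |n|² = 49, and n·M − 38 = -63.
t = -63/49 = -9/7, so the foot is M − t·n = (126, -131, -173) − (-9/7)·(6, 2, 3) = (936/7, -899/7, -1184/7).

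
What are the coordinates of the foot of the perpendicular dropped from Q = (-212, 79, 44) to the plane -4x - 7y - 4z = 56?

(-1880/9, 760/9, 424/9)

The perpendicular from Q has direction n = (-4, -7, -4): r = (-212, 79, 44) + λ(-4, -7, -4).
Substitute into the plane: n·(Q + λn) = 56 gives 119 + 81λ = 56, so λ = -7/9.
Foot = (-212, 79, 44) + (-7/9)·(-4, -7, -4) = (-1880/9, 760/9, 424/9).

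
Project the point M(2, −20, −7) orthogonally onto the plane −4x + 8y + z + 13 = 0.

The perpendicular from M has direction n = (−4, 8, 1): r = (2, −20, −7) + λ(−4, 8, 1).
Substitute into the plane: n·(M + λn) = -13 gives -175 + 81λ = -13, so λ = 2.
Foot = (2, −20, −7) + 2·(−4, 8, 1) = (−6, −4, −5).

(-6, -4, -5)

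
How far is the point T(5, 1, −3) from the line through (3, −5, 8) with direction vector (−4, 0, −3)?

2√34

Direction vector d = (−4, 0, −3).
AP = (2, 6, −11); AP·d = 25, |AP|² = 161, |d|² = 25.
distance² = |AP|² − (AP·d)²/|d|² = 161 − 625/25 = 136, so the distance is 2√34.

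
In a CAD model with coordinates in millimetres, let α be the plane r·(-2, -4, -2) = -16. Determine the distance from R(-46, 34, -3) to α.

n = (-2, -4, -2); n·P − (-16) = -22; |n| = 2√6; distance = 22/(2√6) = 11/√6.

11/√6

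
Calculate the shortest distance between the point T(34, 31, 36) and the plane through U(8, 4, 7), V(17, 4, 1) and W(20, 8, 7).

23/7

UV = (9, 0, -6) and UW = (12, 4, 0), so a normal is n = UV × UW = (24, -72, 36).
n = (24, -72, 36); n·P − 156 = -276; |n| = 84; distance = 276/84 = 23/7.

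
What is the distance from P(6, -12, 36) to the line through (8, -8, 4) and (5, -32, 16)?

A direction vector is d = (-3, -24, 12).
AP = (-2, -4, 32); AP·d = 486, |AP|² = 1044, |d|² = 729.
distance² = |AP|² − (AP·d)²/|d|² = 1044 − 236196/729 = 720, so the distance is 12√5.

12√5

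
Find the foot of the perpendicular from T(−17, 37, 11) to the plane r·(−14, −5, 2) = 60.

(-241/15, 112/3, 163/15)

n = (−14, −5, 2), |n|² = 225, and n·T − 60 = 15.
t = 15/225 = 1/15, so the foot is T − t·n = (−17, 37, 11) − (1/15)·(−14, −5, 2) = (−241/15, 112/3, 163/15).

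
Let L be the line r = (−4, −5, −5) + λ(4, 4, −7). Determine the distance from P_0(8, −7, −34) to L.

Direction vector d = (4, 4, −7).
AP = (12, −2, −29), and AP × d = (130, −32, 56).
|AP × d|² = 21060 and |d|² = 81, so the distance is √(21060/81) = √260 = 2√65.

2√65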